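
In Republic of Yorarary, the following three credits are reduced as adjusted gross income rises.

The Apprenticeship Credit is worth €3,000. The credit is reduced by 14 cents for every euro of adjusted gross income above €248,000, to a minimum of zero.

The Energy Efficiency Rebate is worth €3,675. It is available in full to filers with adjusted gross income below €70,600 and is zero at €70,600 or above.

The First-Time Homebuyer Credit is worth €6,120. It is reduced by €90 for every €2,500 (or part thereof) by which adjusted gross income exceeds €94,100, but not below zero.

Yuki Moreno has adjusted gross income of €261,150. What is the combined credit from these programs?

Apprenticeship Credit: 14% of the €13,150 excess over €248,000 is €1,841; credit = €3,000 − €1,841 = €1,159.
Energy Efficiency Rebate: €261,150 meets or exceeds the €70,600 cutoff, so the credit is €0.
First-Time Homebuyer Credit: income exceeds €94,100 by €167,050, which is 67 full-or-partial €2,500 increments; reduction = 67 × €90 = €6,030, leaving €90.
Total: €1,159 + €0 + €90 = €1,249.

€1,249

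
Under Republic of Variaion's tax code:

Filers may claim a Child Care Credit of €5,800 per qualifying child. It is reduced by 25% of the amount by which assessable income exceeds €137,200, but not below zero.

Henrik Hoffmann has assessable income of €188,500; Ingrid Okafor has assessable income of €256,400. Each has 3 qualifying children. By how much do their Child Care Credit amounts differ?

Henrik (€188,500): Child Care Credit: base = 3 × €5,800 = €17,400. 25% of the €51,300 excess over €137,200 is €12,825; credit = €17,400 − €12,825 = €4,575.
Ingrid (€256,400): Child Care Credit: base = 3 × €5,800 = €17,400. 25% of the €119,200 excess over €137,200 is €29,800 ≥ base, so the credit is €0.
Difference: |€4,575 − €0| = €4,575.

€4,575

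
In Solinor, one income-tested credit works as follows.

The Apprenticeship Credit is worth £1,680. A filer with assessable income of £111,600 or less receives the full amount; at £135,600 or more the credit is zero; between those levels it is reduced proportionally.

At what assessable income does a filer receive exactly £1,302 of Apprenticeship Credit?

£117,000

£1,302 is 1,302/1,680 of the full £1,680, so 378/1,680 of the £24,000 range has been used: income = £111,600 + £24,000 × 378/1,680 = £117,000.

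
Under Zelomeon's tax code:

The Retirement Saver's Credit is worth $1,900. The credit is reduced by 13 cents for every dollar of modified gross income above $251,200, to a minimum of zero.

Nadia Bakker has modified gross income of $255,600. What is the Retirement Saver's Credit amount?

Retirement Saver's Credit: 13% of the $4,400 excess over $251,200 is $572; credit = $1,900 − $572 = $1,328.

$1,328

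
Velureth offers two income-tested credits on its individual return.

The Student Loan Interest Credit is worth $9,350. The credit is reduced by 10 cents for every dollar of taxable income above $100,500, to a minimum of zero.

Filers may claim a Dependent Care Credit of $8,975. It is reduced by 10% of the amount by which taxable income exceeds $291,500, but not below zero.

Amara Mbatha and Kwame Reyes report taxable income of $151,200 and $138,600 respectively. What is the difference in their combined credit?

Amara ($151,200): Student Loan Interest Credit: 10% of the $50,700 excess over $100,500 is $5,070; credit = $9,350 − $5,070 = $4,280. Dependent Care Credit: $151,200 is at or below the $291,500 threshold, so the full $8,975 applies. total $4,280 + $8,975 = $13,255
Kwame ($138,600): Student Loan Interest Credit: 10% of the $38,100 excess over $100,500 is $3,810; credit = $9,350 − $3,810 = $5,540. Dependent Care Credit: $138,600 is at or below the $291,500 threshold, so the full $8,975 applies. total $5,540 + $8,975 = $14,515
Difference: |$13,255 − $14,515| = $1,260.

$1,260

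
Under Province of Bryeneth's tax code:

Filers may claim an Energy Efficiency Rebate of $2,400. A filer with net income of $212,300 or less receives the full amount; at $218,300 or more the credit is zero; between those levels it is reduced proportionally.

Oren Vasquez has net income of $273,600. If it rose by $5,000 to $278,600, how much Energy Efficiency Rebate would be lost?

At $273,600 — $273,600 is at or above $218,300, so the credit is $0.
At $278,600 — $278,600 is at or above $218,300, so the credit is $0.
Lost: $0 − $0 = $0.

$0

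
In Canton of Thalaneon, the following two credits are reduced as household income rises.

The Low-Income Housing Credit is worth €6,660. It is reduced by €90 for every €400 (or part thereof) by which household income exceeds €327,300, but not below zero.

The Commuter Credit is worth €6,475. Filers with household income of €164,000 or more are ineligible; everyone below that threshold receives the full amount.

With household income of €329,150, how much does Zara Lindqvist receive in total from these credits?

€6,210

Low-Income Housing Credit: income exceeds €327,300 by €1,850, which is 5 full-or-partial €400 increments; reduction = 5 × €90 = €450, leaving €6,210.
Commuter Credit: €329,150 meets or exceeds the €164,000 cutoff, so the credit is €0.
Total: €6,210 + €0 = €6,210.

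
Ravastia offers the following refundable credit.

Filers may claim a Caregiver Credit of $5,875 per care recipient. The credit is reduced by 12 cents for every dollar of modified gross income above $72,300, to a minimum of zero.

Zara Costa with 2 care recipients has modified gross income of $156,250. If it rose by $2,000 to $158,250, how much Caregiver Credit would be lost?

$240

At $156,250 — base = 2 × $5,875 = $11,750. 12% of the $83,950 excess over $72,300 is $10,074; credit = $11,750 − $10,074 = $1,676.
At $158,250 — base = 2 × $5,875 = $11,750. 12% of the $85,950 excess over $72,300 is $10,314; credit = $11,750 − $10,314 = $1,436.
Lost: $1,676 − $1,436 = $240.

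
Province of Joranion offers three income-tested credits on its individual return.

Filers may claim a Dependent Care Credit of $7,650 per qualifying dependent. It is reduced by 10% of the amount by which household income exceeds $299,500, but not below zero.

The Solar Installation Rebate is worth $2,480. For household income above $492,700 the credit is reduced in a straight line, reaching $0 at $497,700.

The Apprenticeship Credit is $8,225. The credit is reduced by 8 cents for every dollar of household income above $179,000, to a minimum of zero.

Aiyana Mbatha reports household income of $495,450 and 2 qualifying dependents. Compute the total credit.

Dependent Care Credit: base = 2 × $7,650 = $15,300. 10% of the $195,950 excess over $299,500 is $19,595 ≥ base, so the credit is $0.
Solar Installation Rebate: $495,450 is $2,750 into a $5,000 phase-out range, leaving 2,250/5,000 of the credit: $2,480 × 2,250/5,000 = $1,116.
Apprenticeship Credit: 8% of the $316,450 excess over $179,000 is $25,316 ≥ base, so the credit is $0.
Total: $0 + $1,116 + $0 = $1,116.

$1,116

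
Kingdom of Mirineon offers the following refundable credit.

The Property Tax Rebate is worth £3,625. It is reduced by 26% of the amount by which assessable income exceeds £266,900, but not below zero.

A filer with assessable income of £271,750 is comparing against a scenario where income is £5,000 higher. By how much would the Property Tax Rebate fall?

£1,300

At £271,750 — 26% of the £4,850 excess over £266,900 is £1,261; credit = £3,625 − £1,261 = £2,364.
At £276,750 — 26% of the £9,850 excess over £266,900 is £2,561; credit = £3,625 − £2,561 = £1,064.
Lost: £2,364 − £1,064 = £1,300.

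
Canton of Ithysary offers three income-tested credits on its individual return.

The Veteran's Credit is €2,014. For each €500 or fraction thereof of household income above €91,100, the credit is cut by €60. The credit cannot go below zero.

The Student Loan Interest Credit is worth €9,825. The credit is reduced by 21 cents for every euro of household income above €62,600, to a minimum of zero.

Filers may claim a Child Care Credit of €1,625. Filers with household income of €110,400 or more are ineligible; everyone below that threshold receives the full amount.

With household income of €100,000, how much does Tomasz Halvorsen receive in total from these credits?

€4,530

Veteran's Credit: income exceeds €91,100 by €8,900, which is 18 full-or-partial €500 increments; reduction = 18 × €60 = €1,080, leaving €934.
Student Loan Interest Credit: 21% of the €37,400 excess over €62,600 is €7,854; credit = €9,825 − €7,854 = €1,971.
Child Care Credit: €100,000 is below the €110,400 cutoff, so the full €1,625 applies.
Total: €934 + €1,971 + €1,625 = €4,530.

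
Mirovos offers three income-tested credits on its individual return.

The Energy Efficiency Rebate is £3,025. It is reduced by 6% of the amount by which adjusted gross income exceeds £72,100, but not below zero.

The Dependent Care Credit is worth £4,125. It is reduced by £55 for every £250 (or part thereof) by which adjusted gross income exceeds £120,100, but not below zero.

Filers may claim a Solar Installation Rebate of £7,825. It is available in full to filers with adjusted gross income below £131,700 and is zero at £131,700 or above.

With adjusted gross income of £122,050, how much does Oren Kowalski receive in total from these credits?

Energy Efficiency Rebate: 6% of the £49,950 excess over £72,100 is £2,997; credit = £3,025 − £2,997 = £28.
Dependent Care Credit: income exceeds £120,100 by £1,950, which is 8 full-or-partial £250 increments; reduction = 8 × £55 = £440, leaving £3,685.
Solar Installation Rebate: £122,050 is below the £131,700 cutoff, so the full £7,825 applies.
Total: £28 + £3,685 + £7,825 = £11,538.

£11,538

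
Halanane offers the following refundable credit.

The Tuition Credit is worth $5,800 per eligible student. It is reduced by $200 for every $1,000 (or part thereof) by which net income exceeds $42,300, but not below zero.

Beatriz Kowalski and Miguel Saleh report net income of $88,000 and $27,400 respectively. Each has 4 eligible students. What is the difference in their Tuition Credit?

Beatriz ($88,000): Tuition Credit: base = 4 × $5,800 = $23,200. income exceeds $42,300 by $45,700, which is 46 full-or-partial $1,000 increments; reduction = 46 × $200 = $9,200, leaving $14,000.
Miguel ($27,400): Tuition Credit: base = 4 × $5,800 = $23,200. $27,400 is at or below the $42,300 threshold, so the full $23,200 applies.
Difference: |$14,000 − $23,200| = $9,200.

$9,200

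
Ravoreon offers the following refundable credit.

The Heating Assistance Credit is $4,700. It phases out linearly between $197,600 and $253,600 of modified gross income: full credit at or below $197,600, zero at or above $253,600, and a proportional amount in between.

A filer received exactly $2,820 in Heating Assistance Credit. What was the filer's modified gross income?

$2,820 is 2,820/4,700 of the full $4,700, so 1,880/4,700 of the $56,000 range has been used: income = $197,600 + $56,000 × 1,880/4,700 = $220,000.

$220,000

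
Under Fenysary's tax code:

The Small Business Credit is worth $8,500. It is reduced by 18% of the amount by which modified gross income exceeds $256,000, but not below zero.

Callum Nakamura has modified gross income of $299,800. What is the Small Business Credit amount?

Small Business Credit: 18% of the $43,800 excess over $256,000 is $7,884; credit = $8,500 − $7,884 = $616.

$616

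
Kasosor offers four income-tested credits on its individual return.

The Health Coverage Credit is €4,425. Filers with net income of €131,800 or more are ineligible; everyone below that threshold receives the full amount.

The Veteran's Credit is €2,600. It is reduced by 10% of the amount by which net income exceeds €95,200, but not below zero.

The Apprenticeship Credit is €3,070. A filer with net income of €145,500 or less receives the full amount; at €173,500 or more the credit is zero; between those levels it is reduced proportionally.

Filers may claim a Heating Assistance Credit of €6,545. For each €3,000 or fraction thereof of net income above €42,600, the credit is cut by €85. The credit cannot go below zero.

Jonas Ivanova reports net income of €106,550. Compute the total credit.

€13,635

Health Coverage Credit: €106,550 is below the €131,800 cutoff, so the full €4,425 applies.
Veteran's Credit: 10% of the €11,350 excess over €95,200 is €1,135; credit = €2,600 − €1,135 = €1,465.
Apprenticeship Credit: €106,550 is at or below the €145,500 threshold, so the full €3,070 applies.
Heating Assistance Credit: income exceeds €42,600 by €63,950, which is 22 full-or-partial €3,000 increments; reduction = 22 × €85 = €1,870, leaving €4,675.
Total: €4,425 + €1,465 + €3,070 + €4,675 = €13,635.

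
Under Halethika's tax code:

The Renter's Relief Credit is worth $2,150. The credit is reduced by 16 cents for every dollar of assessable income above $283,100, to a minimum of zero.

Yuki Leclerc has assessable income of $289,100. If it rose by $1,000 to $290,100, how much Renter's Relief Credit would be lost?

At $289,100 — 16% of the $6,000 excess over $283,100 is $960; credit = $2,150 − $960 = $1,190.
At $290,100 — 16% of the $7,000 excess over $283,100 is $1,120; credit = $2,150 − $1,120 = $1,030.
Lost: $1,190 − $1,030 = $160.

$160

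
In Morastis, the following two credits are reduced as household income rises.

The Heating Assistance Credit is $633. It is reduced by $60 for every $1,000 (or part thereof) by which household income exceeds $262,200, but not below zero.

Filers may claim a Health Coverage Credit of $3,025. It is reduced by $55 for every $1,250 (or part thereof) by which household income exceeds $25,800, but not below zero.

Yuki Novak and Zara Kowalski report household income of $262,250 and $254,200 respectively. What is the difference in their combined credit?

Yuki ($262,250): Heating Assistance Credit: income exceeds $262,200 by $50, which is 1 full-or-partial $1,000 increment; reduction = 1 × $60 = $60, leaving $573. Health Coverage Credit: income exceeds $25,800 by $236,450 → 190 increments × $55 = $10,450 ≥ base, so the credit is $0. total $573 + $0 = $573
Zara ($254,200): Heating Assistance Credit: $254,200 is at or below the $262,200 threshold, so the full $633 applies. Health Coverage Credit: income exceeds $25,800 by $228,400 → 183 increments × $55 = $10,065 ≥ base, so the credit is $0. total $633 + $0 = $633
Difference: |$573 − $633| = $60.

$60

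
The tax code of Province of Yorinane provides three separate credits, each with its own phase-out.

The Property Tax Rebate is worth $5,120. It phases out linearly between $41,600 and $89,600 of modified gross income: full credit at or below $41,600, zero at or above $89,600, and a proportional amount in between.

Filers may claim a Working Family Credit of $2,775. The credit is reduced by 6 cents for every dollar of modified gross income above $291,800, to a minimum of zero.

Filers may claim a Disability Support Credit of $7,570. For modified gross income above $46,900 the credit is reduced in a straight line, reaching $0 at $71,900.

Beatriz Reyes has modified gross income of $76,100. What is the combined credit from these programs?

$4,215

Property Tax Rebate: $76,100 is $34,500 into a $48,000 phase-out range, leaving 13,500/48,000 of the credit: $5,120 × 13,500/48,000 = $1,440.
Working Family Credit: $76,100 is at or below the $291,800 threshold, so the full $2,775 applies.
Disability Support Credit: $76,100 is at or above $71,900, so the credit is $0.
Total: $1,440 + $2,775 + $0 = $4,215.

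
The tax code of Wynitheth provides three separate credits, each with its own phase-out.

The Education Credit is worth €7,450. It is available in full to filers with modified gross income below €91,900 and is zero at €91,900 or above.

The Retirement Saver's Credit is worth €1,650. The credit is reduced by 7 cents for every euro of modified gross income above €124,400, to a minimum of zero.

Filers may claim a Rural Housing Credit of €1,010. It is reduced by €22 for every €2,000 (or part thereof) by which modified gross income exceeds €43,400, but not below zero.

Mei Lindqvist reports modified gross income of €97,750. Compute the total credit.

€2,044

Education Credit: €97,750 meets or exceeds the €91,900 cutoff, so the credit is €0.
Retirement Saver's Credit: €97,750 is at or below the €124,400 threshold, so the full €1,650 applies.
Rural Housing Credit: income exceeds €43,400 by €54,350, which is 28 full-or-partial €2,000 increments; reduction = 28 × €22 = €616, leaving €394.
Total: €0 + €1,650 + €394 = €2,044.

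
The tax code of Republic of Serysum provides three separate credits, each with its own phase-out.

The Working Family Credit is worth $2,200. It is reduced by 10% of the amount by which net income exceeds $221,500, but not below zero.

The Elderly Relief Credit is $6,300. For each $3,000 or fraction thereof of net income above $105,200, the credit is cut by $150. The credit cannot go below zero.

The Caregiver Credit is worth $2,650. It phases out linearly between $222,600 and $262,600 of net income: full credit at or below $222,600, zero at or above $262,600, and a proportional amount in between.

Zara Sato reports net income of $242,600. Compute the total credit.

$1,415

Working Family Credit: 10% of the $21,100 excess over $221,500 is $2,110; credit = $2,200 − $2,110 = $90.
Elderly Relief Credit: income exceeds $105,200 by $137,400 → 46 increments × $150 = $6,900 ≥ base, so the credit is $0.
Caregiver Credit: $242,600 is $20,000 into a $40,000 phase-out range, leaving 20,000/40,000 of the credit: $2,650 × 20,000/40,000 = $1,325.
Total: $90 + $0 + $1,325 = $1,415.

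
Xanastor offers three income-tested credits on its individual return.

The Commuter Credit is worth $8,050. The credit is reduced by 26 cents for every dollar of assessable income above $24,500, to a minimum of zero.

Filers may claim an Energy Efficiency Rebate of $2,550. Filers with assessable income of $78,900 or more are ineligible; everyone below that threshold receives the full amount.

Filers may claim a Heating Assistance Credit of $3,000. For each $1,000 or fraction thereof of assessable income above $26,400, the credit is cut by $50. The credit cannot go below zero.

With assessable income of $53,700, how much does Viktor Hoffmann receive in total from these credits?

$4,608

Commuter Credit: 26% of the $29,200 excess over $24,500 is $7,592; credit = $8,050 − $7,592 = $458.
Energy Efficiency Rebate: $53,700 is below the $78,900 cutoff, so the full $2,550 applies.
Heating Assistance Credit: income exceeds $26,400 by $27,300, which is 28 full-or-partial $1,000 increments; reduction = 28 × $50 = $1,400, leaving $1,600.
Total: $458 + $2,550 + $1,600 = $4,608.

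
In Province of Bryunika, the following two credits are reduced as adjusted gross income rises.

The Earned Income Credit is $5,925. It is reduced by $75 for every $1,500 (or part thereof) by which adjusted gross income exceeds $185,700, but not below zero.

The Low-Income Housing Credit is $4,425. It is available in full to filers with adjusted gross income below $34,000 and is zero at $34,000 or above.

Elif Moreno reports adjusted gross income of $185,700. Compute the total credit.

Earned Income Credit: $185,700 is at or below the $185,700 threshold, so the full $5,925 applies.
Low-Income Housing Credit: $185,700 meets or exceeds the $34,000 cutoff, so the credit is $0.
Total: $5,925 + $0 = $5,925.

$5,925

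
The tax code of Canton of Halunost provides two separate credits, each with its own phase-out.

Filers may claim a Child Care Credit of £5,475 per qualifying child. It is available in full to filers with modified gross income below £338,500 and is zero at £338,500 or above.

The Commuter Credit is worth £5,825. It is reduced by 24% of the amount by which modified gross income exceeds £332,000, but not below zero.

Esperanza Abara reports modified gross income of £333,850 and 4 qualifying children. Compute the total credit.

£27,281

Child Care Credit: base = 4 × £5,475 = £21,900. £333,850 is below the £338,500 cutoff, so the full £21,900 applies.
Commuter Credit: 24% of the £1,850 excess over £332,000 is £444; credit = £5,825 − £444 = £5,381.
Total: £21,900 + £5,381 = £27,281.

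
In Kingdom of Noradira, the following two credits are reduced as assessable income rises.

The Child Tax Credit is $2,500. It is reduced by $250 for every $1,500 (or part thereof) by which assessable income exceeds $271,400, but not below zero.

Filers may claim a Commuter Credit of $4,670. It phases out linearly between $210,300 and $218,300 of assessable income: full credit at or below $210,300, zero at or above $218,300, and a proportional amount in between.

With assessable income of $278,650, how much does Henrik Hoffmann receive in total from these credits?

$1,250

Child Tax Credit: income exceeds $271,400 by $7,250, which is 5 full-or-partial $1,500 increments; reduction = 5 × $250 = $1,250, leaving $1,250.
Commuter Credit: $278,650 is at or above $218,300, so the credit is $0.
Total: $1,250 + $0 = $1,250.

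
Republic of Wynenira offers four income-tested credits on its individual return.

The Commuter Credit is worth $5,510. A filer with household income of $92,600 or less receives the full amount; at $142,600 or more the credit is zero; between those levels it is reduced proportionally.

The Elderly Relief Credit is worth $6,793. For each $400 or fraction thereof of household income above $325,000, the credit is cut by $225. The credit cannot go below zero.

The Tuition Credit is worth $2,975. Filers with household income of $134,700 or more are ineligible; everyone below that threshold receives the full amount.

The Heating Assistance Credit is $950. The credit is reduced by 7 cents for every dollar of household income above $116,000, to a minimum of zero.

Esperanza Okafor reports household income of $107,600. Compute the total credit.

Commuter Credit: $107,600 is $15,000 into a $50,000 phase-out range, leaving 35,000/50,000 of the credit: $5,510 × 35,000/50,000 = $3,857.
Elderly Relief Credit: $107,600 is at or below the $325,000 threshold, so the full $6,793 applies.
Tuition Credit: $107,600 is below the $134,700 cutoff, so the full $2,975 applies.
Heating Assistance Credit: $107,600 is at or below the $116,000 threshold, so the full $950 applies.
Total: $3,857 + $6,793 + $2,975 + $950 = $14,575.

$14,575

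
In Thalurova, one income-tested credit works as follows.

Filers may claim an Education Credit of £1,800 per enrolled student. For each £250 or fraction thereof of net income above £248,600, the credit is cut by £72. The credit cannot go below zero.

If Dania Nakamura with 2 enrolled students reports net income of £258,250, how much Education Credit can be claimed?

£792

Education Credit: base = 2 × £1,800 = £3,600. income exceeds £248,600 by £9,650, which is 39 full-or-partial £250 increments; reduction = 39 × £72 = £2,808, leaving £792.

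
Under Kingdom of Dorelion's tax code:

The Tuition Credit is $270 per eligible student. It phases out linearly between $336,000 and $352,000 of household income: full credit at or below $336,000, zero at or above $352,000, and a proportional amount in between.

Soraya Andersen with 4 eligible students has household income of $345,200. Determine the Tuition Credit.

$459

Tuition Credit: base = 4 × $270 = $1,080. $345,200 is $9,200 into a $16,000 phase-out range, leaving 6,800/16,000 of the credit: $1,080 × 6,800/16,000 = $459.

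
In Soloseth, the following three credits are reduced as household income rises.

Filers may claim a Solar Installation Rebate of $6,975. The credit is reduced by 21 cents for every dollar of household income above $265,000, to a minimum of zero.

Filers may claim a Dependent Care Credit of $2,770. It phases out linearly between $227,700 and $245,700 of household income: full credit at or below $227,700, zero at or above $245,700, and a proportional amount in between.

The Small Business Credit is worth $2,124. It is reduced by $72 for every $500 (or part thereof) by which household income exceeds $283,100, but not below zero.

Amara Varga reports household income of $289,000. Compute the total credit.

Solar Installation Rebate: 21% of the $24,000 excess over $265,000 is $5,040; credit = $6,975 − $5,040 = $1,935.
Dependent Care Credit: $289,000 is at or above $245,700, so the credit is $0.
Small Business Credit: income exceeds $283,100 by $5,900, which is 12 full-or-partial $500 increments; reduction = 12 × $72 = $864, leaving $1,260.
Total: $1,935 + $0 + $1,260 = $3,195.

$3,195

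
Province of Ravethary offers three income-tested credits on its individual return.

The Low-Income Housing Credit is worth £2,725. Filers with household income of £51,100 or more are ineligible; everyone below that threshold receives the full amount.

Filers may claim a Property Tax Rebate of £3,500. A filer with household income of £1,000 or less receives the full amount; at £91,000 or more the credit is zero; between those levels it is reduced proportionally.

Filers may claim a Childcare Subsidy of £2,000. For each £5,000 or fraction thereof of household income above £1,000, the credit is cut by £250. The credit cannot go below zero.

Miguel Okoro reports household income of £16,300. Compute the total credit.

£6,630

Low-Income Housing Credit: £16,300 is below the £51,100 cutoff, so the full £2,725 applies.
Property Tax Rebate: £16,300 is £15,300 into a £90,000 phase-out range, leaving 74,700/90,000 of the credit: £3,500 × 74,700/90,000 = £2,905.
Childcare Subsidy: income exceeds £1,000 by £15,300, which is 4 full-or-partial £5,000 increments; reduction = 4 × £250 = £1,000, leaving £1,000.
Total: £2,725 + £2,905 + £1,000 = £6,630.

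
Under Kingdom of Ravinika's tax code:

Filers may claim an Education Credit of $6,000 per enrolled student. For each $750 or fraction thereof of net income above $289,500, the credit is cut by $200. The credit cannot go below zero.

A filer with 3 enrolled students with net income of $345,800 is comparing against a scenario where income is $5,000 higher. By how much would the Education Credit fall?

$1,200

At $345,800 — base = 3 × $6,000 = $18,000. income exceeds $289,500 by $56,300, which is 76 full-or-partial $750 increments; reduction = 76 × $200 = $15,200, leaving $2,800.
At $350,800 — base = 3 × $6,000 = $18,000. income exceeds $289,500 by $61,300, which is 82 full-or-partial $750 increments; reduction = 82 × $200 = $16,400, leaving $1,600.
Lost: $2,800 − $1,600 = $1,200.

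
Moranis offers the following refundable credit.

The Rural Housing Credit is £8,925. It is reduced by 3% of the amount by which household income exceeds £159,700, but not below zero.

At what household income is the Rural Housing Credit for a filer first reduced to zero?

£457,200

The credit falls by 3% of each pound above £159,700, so it reaches zero when the excess is £8,925 / 3% = £297,500: income = £159,700 + £297,500 = £457,200.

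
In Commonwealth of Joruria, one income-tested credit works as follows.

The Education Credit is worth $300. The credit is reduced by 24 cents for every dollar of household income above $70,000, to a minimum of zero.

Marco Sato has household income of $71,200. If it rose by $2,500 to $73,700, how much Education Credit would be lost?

At $71,200 — 24% of the $1,200 excess over $70,000 is $288; credit = $300 − $288 = $12.
At $73,700 — 24% of the $3,700 excess over $70,000 is $888 ≥ base, so the credit is $0.
Lost: $12 − $0 = $12.

$12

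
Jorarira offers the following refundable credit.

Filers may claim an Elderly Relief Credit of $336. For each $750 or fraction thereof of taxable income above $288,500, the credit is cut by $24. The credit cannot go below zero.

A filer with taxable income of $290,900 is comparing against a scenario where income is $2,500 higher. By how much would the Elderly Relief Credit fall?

$72

At $290,900 — income exceeds $288,500 by $2,400, which is 4 full-or-partial $750 increments; reduction = 4 × $24 = $96, leaving $240.
At $293,400 — income exceeds $288,500 by $4,900, which is 7 full-or-partial $750 increments; reduction = 7 × $24 = $168, leaving $168.
Lost: $240 − $168 = $72.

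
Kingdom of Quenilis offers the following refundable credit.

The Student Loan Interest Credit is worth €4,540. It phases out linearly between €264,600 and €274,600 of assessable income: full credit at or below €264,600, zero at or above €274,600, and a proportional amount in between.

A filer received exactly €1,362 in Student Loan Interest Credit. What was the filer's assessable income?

€1,362 is 1,362/4,540 of the full €4,540, so 3,178/4,540 of the €10,000 range has been used: income = €264,600 + €10,000 × 3,178/4,540 = €271,600.

€271,600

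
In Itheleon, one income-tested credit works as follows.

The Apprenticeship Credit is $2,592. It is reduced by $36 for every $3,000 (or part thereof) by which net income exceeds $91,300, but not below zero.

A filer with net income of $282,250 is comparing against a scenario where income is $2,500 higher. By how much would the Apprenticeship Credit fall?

$36

At $282,250 — income exceeds $91,300 by $190,950, which is 64 full-or-partial $3,000 increments; reduction = 64 × $36 = $2,304, leaving $288.
At $284,750 — income exceeds $91,300 by $193,450, which is 65 full-or-partial $3,000 increments; reduction = 65 × $36 = $2,340, leaving $252.
Lost: $288 − $252 = $36.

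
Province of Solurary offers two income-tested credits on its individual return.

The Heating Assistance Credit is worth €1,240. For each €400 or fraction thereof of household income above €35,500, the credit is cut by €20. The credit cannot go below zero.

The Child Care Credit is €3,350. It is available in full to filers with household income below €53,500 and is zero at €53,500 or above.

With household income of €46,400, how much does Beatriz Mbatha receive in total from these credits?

Heating Assistance Credit: income exceeds €35,500 by €10,900, which is 28 full-or-partial €400 increments; reduction = 28 × €20 = €560, leaving €680.
Child Care Credit: €46,400 is below the €53,500 cutoff, so the full €3,350 applies.
Total: €680 + €3,350 = €4,030.

€4,030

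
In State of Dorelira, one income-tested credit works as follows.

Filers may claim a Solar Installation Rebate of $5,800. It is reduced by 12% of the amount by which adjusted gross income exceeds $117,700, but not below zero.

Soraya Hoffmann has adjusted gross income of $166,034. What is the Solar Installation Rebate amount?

$0

Solar Installation Rebate: 12% of the $48,334 excess over $117,700 is $5,800.08 ≥ base, so the credit is $0.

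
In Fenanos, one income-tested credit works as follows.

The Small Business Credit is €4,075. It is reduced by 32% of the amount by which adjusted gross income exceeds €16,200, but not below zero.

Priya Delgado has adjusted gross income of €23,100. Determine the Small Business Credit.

Small Business Credit: 32% of the €6,900 excess over €16,200 is €2,208; credit = €4,075 − €2,208 = €1,867.

€1,867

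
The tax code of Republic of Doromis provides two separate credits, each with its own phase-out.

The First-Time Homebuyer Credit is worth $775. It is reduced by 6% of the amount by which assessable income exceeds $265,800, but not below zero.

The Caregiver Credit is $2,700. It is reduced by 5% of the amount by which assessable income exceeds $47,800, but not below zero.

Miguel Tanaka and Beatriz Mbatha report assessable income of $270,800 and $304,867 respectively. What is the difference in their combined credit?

$475

Miguel ($270,800): First-Time Homebuyer Credit: 6% of the $5,000 excess over $265,800 is $300; credit = $775 − $300 = $475. Caregiver Credit: 5% of the $223,000 excess over $47,800 is $11,150 ≥ base, so the credit is $0. total $475 + $0 = $475
Beatriz ($304,867): First-Time Homebuyer Credit: 6% of the $39,067 excess over $265,800 is $2,344.02 ≥ base, so the credit is $0. Caregiver Credit: 5% of the $257,067 excess over $47,800 is $12,853.35 ≥ base, so the credit is $0. total $0 + $0 = $0
Difference: |$475 − $0| = $475.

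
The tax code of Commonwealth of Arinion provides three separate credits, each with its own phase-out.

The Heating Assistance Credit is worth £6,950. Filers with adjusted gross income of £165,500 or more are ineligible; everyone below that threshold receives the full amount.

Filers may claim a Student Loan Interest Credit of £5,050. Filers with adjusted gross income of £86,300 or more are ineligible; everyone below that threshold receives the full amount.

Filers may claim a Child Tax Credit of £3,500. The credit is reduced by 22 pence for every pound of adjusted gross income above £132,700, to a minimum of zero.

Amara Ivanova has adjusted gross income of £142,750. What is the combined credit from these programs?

£8,239

Heating Assistance Credit: £142,750 is below the £165,500 cutoff, so the full £6,950 applies.
Student Loan Interest Credit: £142,750 meets or exceeds the £86,300 cutoff, so the credit is £0.
Child Tax Credit: 22% of the £10,050 excess over £132,700 is £2,211; credit = £3,500 − £2,211 = £1,289.
Total: £6,950 + £0 + £1,289 = £8,239.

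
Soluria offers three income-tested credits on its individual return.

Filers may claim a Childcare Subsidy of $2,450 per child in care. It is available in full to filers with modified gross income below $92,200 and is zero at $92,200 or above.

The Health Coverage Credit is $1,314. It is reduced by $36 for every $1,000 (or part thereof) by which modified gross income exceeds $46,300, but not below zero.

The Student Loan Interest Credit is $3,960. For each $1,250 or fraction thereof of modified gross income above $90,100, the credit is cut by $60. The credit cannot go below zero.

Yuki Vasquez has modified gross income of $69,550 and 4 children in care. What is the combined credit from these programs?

$14,210

Childcare Subsidy: base = 4 × $2,450 = $9,800. $69,550 is below the $92,200 cutoff, so the full $9,800 applies.
Health Coverage Credit: income exceeds $46,300 by $23,250, which is 24 full-or-partial $1,000 increments; reduction = 24 × $36 = $864, leaving $450.
Student Loan Interest Credit: $69,550 is at or below the $90,100 threshold, so the full $3,960 applies.
Total: $9,800 + $450 + $3,960 = $14,210.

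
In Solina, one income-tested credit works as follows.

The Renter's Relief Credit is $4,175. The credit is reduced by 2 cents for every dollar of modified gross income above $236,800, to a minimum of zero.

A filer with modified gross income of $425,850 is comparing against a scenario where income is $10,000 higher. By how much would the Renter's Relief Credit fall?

At $425,850 — 2% of the $189,050 excess over $236,800 is $3,781; credit = $4,175 − $3,781 = $394.
At $435,850 — 2% of the $199,050 excess over $236,800 is $3,981; credit = $4,175 − $3,981 = $194.
Lost: $394 − $194 = $200.

$200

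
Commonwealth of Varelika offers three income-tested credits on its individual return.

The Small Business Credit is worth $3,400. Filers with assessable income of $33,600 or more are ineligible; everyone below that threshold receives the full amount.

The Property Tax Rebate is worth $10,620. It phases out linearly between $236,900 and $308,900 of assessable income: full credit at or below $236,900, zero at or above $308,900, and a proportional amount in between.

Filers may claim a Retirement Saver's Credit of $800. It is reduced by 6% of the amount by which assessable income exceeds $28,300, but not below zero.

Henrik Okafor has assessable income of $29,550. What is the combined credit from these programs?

Small Business Credit: $29,550 is below the $33,600 cutoff, so the full $3,400 applies.
Property Tax Rebate: $29,550 is at or below the $236,900 threshold, so the full $10,620 applies.
Retirement Saver's Credit: 6% of the $1,250 excess over $28,300 is $75; credit = $800 − $75 = $725.
Total: $3,400 + $10,620 + $725 = $14,745.

$14,745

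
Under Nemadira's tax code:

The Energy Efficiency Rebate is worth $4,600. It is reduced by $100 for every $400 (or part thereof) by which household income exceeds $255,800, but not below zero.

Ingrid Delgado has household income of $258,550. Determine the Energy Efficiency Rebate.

Energy Efficiency Rebate: income exceeds $255,800 by $2,750, which is 7 full-or-partial $400 increments; reduction = 7 × $100 = $700, leaving $3,900.

$3,900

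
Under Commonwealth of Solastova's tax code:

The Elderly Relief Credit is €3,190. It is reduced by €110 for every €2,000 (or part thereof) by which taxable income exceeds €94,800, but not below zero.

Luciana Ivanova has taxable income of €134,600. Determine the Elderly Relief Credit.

€990

Elderly Relief Credit: income exceeds €94,800 by €39,800, which is 20 full-or-partial €2,000 increments; reduction = 20 × €110 = €2,200, leaving €990.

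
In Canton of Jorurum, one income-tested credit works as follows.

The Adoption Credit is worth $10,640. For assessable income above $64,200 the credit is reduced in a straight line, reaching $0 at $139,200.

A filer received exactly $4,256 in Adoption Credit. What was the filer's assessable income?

$109,200

$4,256 is 4,256/10,640 of the full $10,640, so 6,384/10,640 of the $75,000 range has been used: income = $64,200 + $75,000 × 6,384/10,640 = $109,200.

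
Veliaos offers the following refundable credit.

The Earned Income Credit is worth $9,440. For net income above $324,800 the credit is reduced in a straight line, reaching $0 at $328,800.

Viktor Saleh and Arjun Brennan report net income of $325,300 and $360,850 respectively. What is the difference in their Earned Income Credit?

$8,260

Viktor ($325,300): Earned Income Credit: $325,300 is $500 into a $4,000 phase-out range, leaving 3,500/4,000 of the credit: $9,440 × 3,500/4,000 = $8,260.
Arjun ($360,850): Earned Income Credit: $360,850 is at or above $328,800, so the credit is $0.
Difference: |$8,260 − $0| = $8,260.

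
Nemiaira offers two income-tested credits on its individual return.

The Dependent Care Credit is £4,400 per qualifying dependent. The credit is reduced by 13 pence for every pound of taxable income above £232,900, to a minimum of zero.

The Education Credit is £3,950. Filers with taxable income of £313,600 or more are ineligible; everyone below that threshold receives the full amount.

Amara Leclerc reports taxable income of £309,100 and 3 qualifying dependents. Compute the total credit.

£7,244

Dependent Care Credit: base = 3 × £4,400 = £13,200. 13% of the £76,200 excess over £232,900 is £9,906; credit = £13,200 − £9,906 = £3,294.
Education Credit: £309,100 is below the £313,600 cutoff, so the full £3,950 applies.
Total: £3,294 + £3,950 = £7,244.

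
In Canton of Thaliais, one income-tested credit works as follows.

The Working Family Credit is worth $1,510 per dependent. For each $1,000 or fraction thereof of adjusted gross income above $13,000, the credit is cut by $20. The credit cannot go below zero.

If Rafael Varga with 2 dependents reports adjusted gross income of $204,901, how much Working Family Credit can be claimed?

Working Family Credit: base = 2 × $1,510 = $3,020. income exceeds $13,000 by $191,901 → 192 increments × $20 = $3,840 ≥ base, so the credit is $0.

$0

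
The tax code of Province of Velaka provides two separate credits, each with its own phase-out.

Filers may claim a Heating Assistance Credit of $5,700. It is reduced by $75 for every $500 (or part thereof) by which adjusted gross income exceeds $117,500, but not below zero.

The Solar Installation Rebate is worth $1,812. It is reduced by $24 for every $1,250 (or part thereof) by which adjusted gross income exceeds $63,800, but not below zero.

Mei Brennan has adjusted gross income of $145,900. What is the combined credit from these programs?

$1,653

Heating Assistance Credit: income exceeds $117,500 by $28,400, which is 57 full-or-partial $500 increments; reduction = 57 × $75 = $4,275, leaving $1,425.
Solar Installation Rebate: income exceeds $63,800 by $82,100, which is 66 full-or-partial $1,250 increments; reduction = 66 × $24 = $1,584, leaving $228.
Total: $1,425 + $228 = $1,653.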